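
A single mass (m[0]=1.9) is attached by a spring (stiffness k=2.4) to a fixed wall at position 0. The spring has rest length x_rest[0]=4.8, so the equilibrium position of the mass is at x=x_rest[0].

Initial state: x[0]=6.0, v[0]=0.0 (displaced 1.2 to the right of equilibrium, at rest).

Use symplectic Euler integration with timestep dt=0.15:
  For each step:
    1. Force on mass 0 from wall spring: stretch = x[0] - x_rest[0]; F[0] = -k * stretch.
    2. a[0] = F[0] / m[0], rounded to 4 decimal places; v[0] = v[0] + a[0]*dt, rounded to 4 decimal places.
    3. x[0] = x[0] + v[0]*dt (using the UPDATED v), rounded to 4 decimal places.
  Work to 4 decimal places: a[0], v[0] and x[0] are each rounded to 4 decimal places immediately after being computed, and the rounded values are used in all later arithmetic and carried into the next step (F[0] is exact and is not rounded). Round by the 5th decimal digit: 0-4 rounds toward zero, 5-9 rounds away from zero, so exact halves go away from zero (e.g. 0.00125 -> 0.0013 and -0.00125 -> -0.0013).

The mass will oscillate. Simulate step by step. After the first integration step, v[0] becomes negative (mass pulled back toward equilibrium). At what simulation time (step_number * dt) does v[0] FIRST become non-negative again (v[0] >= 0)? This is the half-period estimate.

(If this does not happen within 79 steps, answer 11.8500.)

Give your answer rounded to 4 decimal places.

Step 0: x=[6.0000] v=[0.0000]
Step 1: x=[5.9659] v=[-0.2274]
Step 2: x=[5.8987] v=[-0.4483]
Step 3: x=[5.8002] v=[-0.6565]
Step 4: x=[5.6733] v=[-0.8460]
Step 5: x=[5.5216] v=[-1.0115]
Step 6: x=[5.3494] v=[-1.1482]
Step 7: x=[5.1616] v=[-1.2523]
Step 8: x=[4.9635] v=[-1.3208]
Step 9: x=[4.7607] v=[-1.3518]
Step 10: x=[4.5590] v=[-1.3444]
Step 11: x=[4.3642] v=[-1.2987]
Step 12: x=[4.1818] v=[-1.2161]
Step 13: x=[4.0170] v=[-1.0990]
Step 14: x=[3.8744] v=[-0.9506]
Step 15: x=[3.7581] v=[-0.7752]
Step 16: x=[3.6714] v=[-0.5778]
Step 17: x=[3.6168] v=[-0.3640]
Step 18: x=[3.5958] v=[-0.1398]
Step 19: x=[3.6091] v=[0.0884]
First v>=0 after going negative at step 19, time=2.8500

Answer: 2.8500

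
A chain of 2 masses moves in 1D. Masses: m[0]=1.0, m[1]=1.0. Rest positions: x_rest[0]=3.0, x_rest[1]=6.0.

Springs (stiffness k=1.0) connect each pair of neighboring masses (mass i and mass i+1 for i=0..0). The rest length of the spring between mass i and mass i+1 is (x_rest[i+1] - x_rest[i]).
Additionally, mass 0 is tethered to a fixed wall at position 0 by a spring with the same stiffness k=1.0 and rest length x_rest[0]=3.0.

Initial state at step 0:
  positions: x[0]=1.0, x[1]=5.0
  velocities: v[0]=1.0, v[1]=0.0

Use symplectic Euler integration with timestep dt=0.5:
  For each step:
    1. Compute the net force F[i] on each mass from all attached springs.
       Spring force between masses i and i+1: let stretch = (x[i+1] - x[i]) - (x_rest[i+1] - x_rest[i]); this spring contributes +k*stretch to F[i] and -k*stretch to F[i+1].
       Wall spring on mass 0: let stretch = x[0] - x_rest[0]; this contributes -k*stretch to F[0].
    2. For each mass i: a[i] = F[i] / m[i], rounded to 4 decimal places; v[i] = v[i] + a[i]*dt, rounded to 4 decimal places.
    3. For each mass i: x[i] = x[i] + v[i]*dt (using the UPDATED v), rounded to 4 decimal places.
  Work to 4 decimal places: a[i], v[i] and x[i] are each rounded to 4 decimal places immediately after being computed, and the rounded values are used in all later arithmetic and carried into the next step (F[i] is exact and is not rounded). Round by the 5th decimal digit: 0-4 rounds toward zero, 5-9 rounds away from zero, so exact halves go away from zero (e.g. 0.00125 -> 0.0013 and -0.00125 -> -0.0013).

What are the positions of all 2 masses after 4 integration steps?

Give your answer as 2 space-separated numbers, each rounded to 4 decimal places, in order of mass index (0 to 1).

Step 0: x=[1.0000 5.0000] v=[1.0000 0.0000]
Step 1: x=[2.2500 4.7500] v=[2.5000 -0.5000]
Step 2: x=[3.5625 4.6250] v=[2.6250 -0.2500]
Step 3: x=[4.2500 4.9844] v=[1.3750 0.7188]
Step 4: x=[4.0586 5.9102] v=[-0.3828 1.8516]

Answer: 4.0586 5.9102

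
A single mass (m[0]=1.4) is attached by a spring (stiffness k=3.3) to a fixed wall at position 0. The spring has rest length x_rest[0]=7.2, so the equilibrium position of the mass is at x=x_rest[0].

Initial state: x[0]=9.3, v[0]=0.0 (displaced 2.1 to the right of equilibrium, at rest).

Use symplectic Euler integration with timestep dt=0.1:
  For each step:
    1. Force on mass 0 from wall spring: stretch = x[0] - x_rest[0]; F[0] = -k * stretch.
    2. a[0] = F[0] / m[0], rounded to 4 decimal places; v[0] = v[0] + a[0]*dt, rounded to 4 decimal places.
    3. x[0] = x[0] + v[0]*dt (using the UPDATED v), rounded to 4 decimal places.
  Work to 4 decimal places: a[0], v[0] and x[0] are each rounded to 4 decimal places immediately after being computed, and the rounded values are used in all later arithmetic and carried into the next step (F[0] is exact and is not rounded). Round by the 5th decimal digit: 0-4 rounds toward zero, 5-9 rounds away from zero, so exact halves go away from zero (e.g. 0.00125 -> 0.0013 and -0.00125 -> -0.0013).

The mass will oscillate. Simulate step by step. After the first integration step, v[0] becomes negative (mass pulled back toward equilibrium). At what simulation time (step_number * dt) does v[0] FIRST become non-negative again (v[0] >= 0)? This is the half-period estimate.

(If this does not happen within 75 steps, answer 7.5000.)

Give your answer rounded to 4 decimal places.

Answer: 2.1000

Derivation:
Step 0: x=[9.3000] v=[0.0000]
Step 1: x=[9.2505] v=[-0.4950]
Step 2: x=[9.1527] v=[-0.9783]
Step 3: x=[9.0088] v=[-1.4386]
Step 4: x=[8.8223] v=[-1.8650]
Step 5: x=[8.5976] v=[-2.2474]
Step 6: x=[8.3399] v=[-2.5768]
Step 7: x=[8.0554] v=[-2.8455]
Step 8: x=[7.7507] v=[-3.0471]
Step 9: x=[7.4330] v=[-3.1769]
Step 10: x=[7.1098] v=[-3.2318]
Step 11: x=[6.7888] v=[-3.2105]
Step 12: x=[6.4774] v=[-3.1136]
Step 13: x=[6.1831] v=[-2.9433]
Step 14: x=[5.9127] v=[-2.7036]
Step 15: x=[5.6727] v=[-2.4002]
Step 16: x=[5.4687] v=[-2.0402]
Step 17: x=[5.3055] v=[-1.6321]
Step 18: x=[5.1870] v=[-1.1855]
Step 19: x=[5.1159] v=[-0.7110]
Step 20: x=[5.0939] v=[-0.2198]
Step 21: x=[5.1216] v=[0.2766]
First v>=0 after going negative at step 21, time=2.1000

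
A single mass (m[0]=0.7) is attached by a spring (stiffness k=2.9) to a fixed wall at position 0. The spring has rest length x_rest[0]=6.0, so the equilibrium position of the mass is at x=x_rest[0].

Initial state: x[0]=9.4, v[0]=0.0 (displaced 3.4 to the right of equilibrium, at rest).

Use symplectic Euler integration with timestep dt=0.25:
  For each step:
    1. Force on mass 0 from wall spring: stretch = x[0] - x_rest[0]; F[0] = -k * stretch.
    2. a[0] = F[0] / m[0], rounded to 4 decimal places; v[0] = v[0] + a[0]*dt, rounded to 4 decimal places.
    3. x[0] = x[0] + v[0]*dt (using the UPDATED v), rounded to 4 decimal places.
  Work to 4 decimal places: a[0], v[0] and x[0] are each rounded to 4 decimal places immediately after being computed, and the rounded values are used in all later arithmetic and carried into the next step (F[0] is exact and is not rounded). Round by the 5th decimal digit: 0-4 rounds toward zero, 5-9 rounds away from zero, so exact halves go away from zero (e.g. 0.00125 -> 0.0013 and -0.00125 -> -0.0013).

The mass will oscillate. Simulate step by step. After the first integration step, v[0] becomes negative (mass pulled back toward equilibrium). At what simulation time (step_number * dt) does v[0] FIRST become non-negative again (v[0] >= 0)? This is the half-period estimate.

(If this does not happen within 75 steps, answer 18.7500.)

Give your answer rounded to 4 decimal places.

Answer: 1.7500

Derivation:
Step 0: x=[9.4000] v=[0.0000]
Step 1: x=[8.5197] v=[-3.5214]
Step 2: x=[6.9869] v=[-6.1311]
Step 3: x=[5.1986] v=[-7.1533]
Step 4: x=[3.6178] v=[-6.3233]
Step 5: x=[2.6538] v=[-3.8560]
Step 6: x=[2.5562] v=[-0.3903]
Step 7: x=[3.3503] v=[3.1765]
First v>=0 after going negative at step 7, time=1.7500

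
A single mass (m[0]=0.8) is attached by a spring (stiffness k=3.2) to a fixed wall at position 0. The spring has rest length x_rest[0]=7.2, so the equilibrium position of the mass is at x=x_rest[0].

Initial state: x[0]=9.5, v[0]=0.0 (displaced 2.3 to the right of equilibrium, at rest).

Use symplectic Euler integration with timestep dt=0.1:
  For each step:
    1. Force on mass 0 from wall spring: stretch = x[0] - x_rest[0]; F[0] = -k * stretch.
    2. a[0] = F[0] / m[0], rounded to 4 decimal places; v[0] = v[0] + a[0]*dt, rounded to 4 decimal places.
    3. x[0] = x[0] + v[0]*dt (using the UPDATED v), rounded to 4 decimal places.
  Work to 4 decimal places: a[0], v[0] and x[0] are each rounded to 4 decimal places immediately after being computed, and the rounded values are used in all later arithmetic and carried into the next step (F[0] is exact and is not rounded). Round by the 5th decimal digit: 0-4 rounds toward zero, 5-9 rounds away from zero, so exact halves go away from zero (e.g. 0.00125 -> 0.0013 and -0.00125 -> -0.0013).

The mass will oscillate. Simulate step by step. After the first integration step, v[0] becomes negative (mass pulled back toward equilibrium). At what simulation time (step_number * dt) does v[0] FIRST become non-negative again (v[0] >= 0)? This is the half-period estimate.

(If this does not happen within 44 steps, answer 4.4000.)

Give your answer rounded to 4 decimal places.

Answer: 1.6000

Derivation:
Step 0: x=[9.5000] v=[0.0000]
Step 1: x=[9.4080] v=[-0.9200]
Step 2: x=[9.2277] v=[-1.8032]
Step 3: x=[8.9663] v=[-2.6143]
Step 4: x=[8.6342] v=[-3.3208]
Step 5: x=[8.2448] v=[-3.8945]
Step 6: x=[7.8136] v=[-4.3124]
Step 7: x=[7.3578] v=[-4.5578]
Step 8: x=[6.8957] v=[-4.6209]
Step 9: x=[6.4458] v=[-4.4992]
Step 10: x=[6.0261] v=[-4.1975]
Step 11: x=[5.6533] v=[-3.7279]
Step 12: x=[5.3424] v=[-3.1092]
Step 13: x=[5.1058] v=[-2.3662]
Step 14: x=[4.9530] v=[-1.5285]
Step 15: x=[4.8900] v=[-0.6297]
Step 16: x=[4.9194] v=[0.2943]
First v>=0 after going negative at step 16, time=1.6000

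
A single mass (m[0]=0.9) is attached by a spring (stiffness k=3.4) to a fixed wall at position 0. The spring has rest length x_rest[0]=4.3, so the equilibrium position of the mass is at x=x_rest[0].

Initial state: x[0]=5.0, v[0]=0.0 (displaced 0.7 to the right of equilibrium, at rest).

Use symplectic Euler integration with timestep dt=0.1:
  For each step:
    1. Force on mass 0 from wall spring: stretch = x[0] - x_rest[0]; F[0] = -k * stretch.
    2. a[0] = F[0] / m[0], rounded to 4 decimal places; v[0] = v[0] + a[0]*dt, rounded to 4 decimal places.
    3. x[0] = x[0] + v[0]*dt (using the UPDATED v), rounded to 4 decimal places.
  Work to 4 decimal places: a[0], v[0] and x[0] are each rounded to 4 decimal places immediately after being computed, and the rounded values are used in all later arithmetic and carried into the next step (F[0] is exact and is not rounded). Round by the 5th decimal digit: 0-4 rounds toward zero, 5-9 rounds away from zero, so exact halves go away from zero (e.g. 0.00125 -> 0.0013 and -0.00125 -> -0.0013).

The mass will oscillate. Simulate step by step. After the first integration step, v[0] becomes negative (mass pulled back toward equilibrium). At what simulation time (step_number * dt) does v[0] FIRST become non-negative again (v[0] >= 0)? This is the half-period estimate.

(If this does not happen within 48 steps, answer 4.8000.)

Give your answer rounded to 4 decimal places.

Step 0: x=[5.0000] v=[0.0000]
Step 1: x=[4.9736] v=[-0.2644]
Step 2: x=[4.9217] v=[-0.5189]
Step 3: x=[4.8463] v=[-0.7538]
Step 4: x=[4.7503] v=[-0.9602]
Step 5: x=[4.6373] v=[-1.1303]
Step 6: x=[4.5115] v=[-1.2577]
Step 7: x=[4.3777] v=[-1.3376]
Step 8: x=[4.2410] v=[-1.3670]
Step 9: x=[4.1065] v=[-1.3447]
Step 10: x=[3.9793] v=[-1.2716]
Step 11: x=[3.8643] v=[-1.1505]
Step 12: x=[3.7657] v=[-0.9859]
Step 13: x=[3.6873] v=[-0.7841]
Step 14: x=[3.6320] v=[-0.5526]
Step 15: x=[3.6020] v=[-0.3002]
Step 16: x=[3.5984] v=[-0.0365]
Step 17: x=[3.6213] v=[0.2286]
First v>=0 after going negative at step 17, time=1.7000

Answer: 1.7000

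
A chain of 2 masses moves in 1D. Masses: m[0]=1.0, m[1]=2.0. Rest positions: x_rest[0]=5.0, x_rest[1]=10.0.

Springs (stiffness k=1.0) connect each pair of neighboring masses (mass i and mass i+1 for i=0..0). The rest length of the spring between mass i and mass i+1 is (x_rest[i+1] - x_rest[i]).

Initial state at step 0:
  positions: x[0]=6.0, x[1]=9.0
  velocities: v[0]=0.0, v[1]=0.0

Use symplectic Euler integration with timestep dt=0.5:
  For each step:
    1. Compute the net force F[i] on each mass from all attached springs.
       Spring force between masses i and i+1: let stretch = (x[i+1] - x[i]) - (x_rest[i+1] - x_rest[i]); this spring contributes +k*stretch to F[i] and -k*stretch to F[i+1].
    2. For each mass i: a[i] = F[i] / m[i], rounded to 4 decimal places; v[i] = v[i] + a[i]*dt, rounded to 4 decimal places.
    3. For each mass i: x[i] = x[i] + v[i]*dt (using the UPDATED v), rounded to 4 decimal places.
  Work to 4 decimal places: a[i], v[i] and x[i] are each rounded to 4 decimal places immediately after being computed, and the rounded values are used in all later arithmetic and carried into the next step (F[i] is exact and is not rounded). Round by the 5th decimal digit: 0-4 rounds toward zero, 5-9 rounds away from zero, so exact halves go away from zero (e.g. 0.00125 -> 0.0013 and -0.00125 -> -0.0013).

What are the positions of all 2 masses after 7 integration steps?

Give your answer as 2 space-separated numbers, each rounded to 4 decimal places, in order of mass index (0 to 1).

Answer: 4.6044 9.6981

Derivation:
Step 0: x=[6.0000 9.0000] v=[0.0000 0.0000]
Step 1: x=[5.5000 9.2500] v=[-1.0000 0.5000]
Step 2: x=[4.6875 9.6563] v=[-1.6250 0.8125]
Step 3: x=[3.8672 10.0665] v=[-1.6406 0.8203]
Step 4: x=[3.3467 10.3268] v=[-1.0410 0.5205]
Step 5: x=[3.3212 10.3396] v=[-0.0510 0.0255]
Step 6: x=[3.8003 10.1001] v=[0.9582 -0.4791]
Step 7: x=[4.6044 9.6981] v=[1.6081 -0.8041]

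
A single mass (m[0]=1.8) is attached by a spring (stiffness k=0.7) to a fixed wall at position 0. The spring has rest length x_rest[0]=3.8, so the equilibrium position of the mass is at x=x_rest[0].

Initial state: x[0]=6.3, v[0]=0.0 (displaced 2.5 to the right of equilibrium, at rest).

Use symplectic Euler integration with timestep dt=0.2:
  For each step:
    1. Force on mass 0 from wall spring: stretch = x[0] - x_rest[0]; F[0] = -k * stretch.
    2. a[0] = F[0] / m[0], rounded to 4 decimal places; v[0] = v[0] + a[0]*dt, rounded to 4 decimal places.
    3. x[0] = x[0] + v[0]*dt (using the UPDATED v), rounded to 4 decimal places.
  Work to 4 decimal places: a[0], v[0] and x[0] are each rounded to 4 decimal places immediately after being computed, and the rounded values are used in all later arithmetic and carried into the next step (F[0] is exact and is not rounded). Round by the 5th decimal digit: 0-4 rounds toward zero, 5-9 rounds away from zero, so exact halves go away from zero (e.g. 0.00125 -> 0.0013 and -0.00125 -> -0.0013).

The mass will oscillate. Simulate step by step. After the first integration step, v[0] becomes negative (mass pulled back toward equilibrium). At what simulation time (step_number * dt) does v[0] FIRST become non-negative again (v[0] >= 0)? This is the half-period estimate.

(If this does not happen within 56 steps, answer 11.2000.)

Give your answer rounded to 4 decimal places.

Step 0: x=[6.3000] v=[0.0000]
Step 1: x=[6.2611] v=[-0.1944]
Step 2: x=[6.1839] v=[-0.3858]
Step 3: x=[6.0697] v=[-0.5712]
Step 4: x=[5.9202] v=[-0.7477]
Step 5: x=[5.7377] v=[-0.9126]
Step 6: x=[5.5250] v=[-1.0633]
Step 7: x=[5.2855] v=[-1.1975]
Step 8: x=[5.0229] v=[-1.3130]
Step 9: x=[4.7413] v=[-1.4081]
Step 10: x=[4.4450] v=[-1.4813]
Step 11: x=[4.1387] v=[-1.5315]
Step 12: x=[3.8271] v=[-1.5578]
Step 13: x=[3.5151] v=[-1.5599]
Step 14: x=[3.2076] v=[-1.5377]
Step 15: x=[2.9093] v=[-1.4916]
Step 16: x=[2.6248] v=[-1.4223]
Step 17: x=[2.3586] v=[-1.3309]
Step 18: x=[2.1148] v=[-1.2188]
Step 19: x=[1.8973] v=[-1.0877]
Step 20: x=[1.7094] v=[-0.9397]
Step 21: x=[1.5540] v=[-0.7771]
Step 22: x=[1.4335] v=[-0.6024]
Step 23: x=[1.3498] v=[-0.4183]
Step 24: x=[1.3043] v=[-0.2277]
Step 25: x=[1.2976] v=[-0.0336]
Step 26: x=[1.3298] v=[0.1610]
First v>=0 after going negative at step 26, time=5.2000

Answer: 5.2000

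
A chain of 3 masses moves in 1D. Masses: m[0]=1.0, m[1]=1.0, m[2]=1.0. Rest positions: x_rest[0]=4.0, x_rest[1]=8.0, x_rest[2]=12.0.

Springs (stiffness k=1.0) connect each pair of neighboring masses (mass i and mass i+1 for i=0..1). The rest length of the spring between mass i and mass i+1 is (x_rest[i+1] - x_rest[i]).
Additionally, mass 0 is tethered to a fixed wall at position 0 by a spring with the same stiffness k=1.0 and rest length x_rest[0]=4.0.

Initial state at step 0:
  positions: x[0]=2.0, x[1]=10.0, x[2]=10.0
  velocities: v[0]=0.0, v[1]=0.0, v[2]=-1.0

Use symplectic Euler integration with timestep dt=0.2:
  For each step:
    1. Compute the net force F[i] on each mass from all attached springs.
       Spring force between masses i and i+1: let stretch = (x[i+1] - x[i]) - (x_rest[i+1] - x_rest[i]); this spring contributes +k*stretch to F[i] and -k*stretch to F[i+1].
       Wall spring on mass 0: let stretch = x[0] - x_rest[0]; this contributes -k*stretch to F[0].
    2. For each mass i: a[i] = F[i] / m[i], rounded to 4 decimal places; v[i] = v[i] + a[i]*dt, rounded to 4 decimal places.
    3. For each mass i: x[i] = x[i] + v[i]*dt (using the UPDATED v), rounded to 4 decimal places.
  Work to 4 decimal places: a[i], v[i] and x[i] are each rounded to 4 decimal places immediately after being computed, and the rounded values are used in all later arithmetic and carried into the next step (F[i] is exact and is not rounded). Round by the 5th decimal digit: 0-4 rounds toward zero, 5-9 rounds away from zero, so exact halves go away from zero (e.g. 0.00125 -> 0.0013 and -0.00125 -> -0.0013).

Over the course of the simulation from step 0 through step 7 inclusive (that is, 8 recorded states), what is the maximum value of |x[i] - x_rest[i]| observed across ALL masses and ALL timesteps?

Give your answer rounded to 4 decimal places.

Step 0: x=[2.0000 10.0000 10.0000] v=[0.0000 0.0000 -1.0000]
Step 1: x=[2.2400 9.6800 9.9600] v=[1.2000 -1.6000 -0.2000]
Step 2: x=[2.6880 9.0736 10.0688] v=[2.2400 -3.0320 0.5440]
Step 3: x=[3.2839 8.2516 10.2978] v=[2.9795 -4.1101 1.1450]
Step 4: x=[3.9472 7.3127 10.6050] v=[3.3163 -4.6944 1.5358]
Step 5: x=[4.5872 6.3709 10.9405] v=[3.2000 -4.7090 1.6773]
Step 6: x=[5.1151 5.5405 11.2532] v=[2.6393 -4.1518 1.5634]
Step 7: x=[5.4554 4.9216 11.4974] v=[1.7014 -3.0943 1.2209]
Max displacement = 3.0784

Answer: 3.0784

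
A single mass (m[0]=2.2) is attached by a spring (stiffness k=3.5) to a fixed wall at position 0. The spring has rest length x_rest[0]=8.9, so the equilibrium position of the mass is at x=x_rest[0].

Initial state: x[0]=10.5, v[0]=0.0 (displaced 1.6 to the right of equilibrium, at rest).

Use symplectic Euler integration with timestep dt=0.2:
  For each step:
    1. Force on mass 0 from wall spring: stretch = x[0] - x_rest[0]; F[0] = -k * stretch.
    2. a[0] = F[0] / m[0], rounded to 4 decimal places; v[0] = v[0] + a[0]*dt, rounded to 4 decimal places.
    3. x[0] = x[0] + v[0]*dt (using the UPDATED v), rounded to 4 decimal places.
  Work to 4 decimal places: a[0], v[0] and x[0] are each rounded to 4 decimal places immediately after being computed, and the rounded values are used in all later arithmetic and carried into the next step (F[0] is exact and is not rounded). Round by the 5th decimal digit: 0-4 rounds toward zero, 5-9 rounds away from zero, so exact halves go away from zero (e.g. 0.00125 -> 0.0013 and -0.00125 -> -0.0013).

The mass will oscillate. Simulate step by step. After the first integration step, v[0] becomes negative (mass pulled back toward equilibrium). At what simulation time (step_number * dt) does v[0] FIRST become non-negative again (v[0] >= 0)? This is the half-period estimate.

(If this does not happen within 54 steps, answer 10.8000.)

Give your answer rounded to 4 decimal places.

Step 0: x=[10.5000] v=[0.0000]
Step 1: x=[10.3982] v=[-0.5091]
Step 2: x=[10.2010] v=[-0.9858]
Step 3: x=[9.9210] v=[-1.3998]
Step 4: x=[9.5761] v=[-1.7247]
Step 5: x=[9.1881] v=[-1.9398]
Step 6: x=[8.7818] v=[-2.0315]
Step 7: x=[8.3830] v=[-1.9939]
Step 8: x=[8.0171] v=[-1.8294]
Step 9: x=[7.7074] v=[-1.5485]
Step 10: x=[7.4736] v=[-1.1690]
Step 11: x=[7.3306] v=[-0.7151]
Step 12: x=[7.2875] v=[-0.2157]
Step 13: x=[7.3470] v=[0.2974]
First v>=0 after going negative at step 13, time=2.6000

Answer: 2.6000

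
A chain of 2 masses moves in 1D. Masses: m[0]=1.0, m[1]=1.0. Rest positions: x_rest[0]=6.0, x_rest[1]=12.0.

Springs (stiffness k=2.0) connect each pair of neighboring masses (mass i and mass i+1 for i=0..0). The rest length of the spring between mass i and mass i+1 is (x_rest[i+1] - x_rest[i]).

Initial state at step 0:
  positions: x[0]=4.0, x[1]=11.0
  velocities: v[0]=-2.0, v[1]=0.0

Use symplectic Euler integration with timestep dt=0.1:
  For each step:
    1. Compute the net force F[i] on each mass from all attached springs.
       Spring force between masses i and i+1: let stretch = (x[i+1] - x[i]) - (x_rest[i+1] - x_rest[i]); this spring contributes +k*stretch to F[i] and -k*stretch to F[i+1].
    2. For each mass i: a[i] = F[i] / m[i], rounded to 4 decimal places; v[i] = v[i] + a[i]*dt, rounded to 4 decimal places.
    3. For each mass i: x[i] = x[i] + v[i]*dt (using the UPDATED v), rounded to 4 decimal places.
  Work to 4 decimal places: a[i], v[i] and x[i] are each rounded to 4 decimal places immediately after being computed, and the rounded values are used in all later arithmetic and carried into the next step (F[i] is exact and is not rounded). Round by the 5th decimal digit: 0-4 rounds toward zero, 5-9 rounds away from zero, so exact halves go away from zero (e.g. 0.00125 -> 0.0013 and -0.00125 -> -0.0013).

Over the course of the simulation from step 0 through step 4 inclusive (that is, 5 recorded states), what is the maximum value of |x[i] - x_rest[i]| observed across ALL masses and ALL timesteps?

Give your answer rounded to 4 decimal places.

Answer: 2.5727

Derivation:
Step 0: x=[4.0000 11.0000] v=[-2.0000 0.0000]
Step 1: x=[3.8200 10.9800] v=[-1.8000 -0.2000]
Step 2: x=[3.6632 10.9368] v=[-1.5680 -0.4320]
Step 3: x=[3.5319 10.8681] v=[-1.3133 -0.6867]
Step 4: x=[3.4273 10.7727] v=[-1.0461 -0.9539]
Max displacement = 2.5727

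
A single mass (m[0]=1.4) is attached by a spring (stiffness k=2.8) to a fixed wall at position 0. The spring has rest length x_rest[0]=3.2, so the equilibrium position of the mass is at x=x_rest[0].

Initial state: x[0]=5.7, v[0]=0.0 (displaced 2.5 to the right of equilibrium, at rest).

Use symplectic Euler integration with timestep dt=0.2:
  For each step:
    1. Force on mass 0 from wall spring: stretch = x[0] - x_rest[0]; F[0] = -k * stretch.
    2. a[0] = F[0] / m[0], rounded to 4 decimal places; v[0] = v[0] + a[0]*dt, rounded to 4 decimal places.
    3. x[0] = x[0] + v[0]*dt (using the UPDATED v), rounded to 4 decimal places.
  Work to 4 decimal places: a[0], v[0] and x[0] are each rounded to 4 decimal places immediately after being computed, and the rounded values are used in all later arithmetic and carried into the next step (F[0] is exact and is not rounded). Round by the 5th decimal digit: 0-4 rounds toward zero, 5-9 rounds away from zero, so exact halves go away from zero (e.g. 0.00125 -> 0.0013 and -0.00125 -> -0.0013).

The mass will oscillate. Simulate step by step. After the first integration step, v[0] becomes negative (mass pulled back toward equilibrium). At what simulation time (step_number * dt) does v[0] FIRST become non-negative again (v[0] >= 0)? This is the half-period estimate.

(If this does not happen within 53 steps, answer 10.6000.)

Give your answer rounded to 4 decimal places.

Answer: 2.4000

Derivation:
Step 0: x=[5.7000] v=[0.0000]
Step 1: x=[5.5000] v=[-1.0000]
Step 2: x=[5.1160] v=[-1.9200]
Step 3: x=[4.5787] v=[-2.6864]
Step 4: x=[3.9311] v=[-3.2379]
Step 5: x=[3.2250] v=[-3.5303]
Step 6: x=[2.5169] v=[-3.5403]
Step 7: x=[1.8635] v=[-3.2671]
Step 8: x=[1.3170] v=[-2.7325]
Step 9: x=[0.9211] v=[-1.9793]
Step 10: x=[0.7076] v=[-1.0677]
Step 11: x=[0.6935] v=[-0.0707]
Step 12: x=[0.8799] v=[0.9319]
First v>=0 after going negative at step 12, time=2.4000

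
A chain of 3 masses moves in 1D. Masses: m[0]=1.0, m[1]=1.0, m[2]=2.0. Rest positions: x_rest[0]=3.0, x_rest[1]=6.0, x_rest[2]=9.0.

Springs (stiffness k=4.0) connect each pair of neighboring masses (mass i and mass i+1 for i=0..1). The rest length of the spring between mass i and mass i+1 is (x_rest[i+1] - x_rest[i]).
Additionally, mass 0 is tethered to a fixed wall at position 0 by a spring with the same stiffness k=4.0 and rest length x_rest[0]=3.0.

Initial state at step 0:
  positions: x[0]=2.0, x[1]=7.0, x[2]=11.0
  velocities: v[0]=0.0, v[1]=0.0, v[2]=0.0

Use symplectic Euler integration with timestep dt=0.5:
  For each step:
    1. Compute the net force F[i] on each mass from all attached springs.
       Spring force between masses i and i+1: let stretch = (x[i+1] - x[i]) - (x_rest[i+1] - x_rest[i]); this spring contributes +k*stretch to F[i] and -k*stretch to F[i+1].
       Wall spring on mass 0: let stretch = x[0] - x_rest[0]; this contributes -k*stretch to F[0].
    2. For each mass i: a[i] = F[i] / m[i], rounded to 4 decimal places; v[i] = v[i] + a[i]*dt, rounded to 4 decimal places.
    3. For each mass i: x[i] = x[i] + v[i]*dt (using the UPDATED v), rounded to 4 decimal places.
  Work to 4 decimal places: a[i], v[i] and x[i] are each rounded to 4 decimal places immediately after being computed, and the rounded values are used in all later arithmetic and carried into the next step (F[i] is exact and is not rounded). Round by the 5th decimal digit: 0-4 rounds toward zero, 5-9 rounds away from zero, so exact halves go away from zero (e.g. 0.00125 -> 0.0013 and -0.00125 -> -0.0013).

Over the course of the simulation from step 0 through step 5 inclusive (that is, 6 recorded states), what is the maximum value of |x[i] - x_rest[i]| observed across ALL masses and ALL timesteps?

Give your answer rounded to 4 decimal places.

Answer: 2.5000

Derivation:
Step 0: x=[2.0000 7.0000 11.0000] v=[0.0000 0.0000 0.0000]
Step 1: x=[5.0000 6.0000 10.5000] v=[6.0000 -2.0000 -1.0000]
Step 2: x=[4.0000 8.5000 9.2500] v=[-2.0000 5.0000 -2.5000]
Step 3: x=[3.5000 7.2500 9.1250] v=[-1.0000 -2.5000 -0.2500]
Step 4: x=[3.2500 4.1250 9.5625] v=[-0.5000 -6.2500 0.8750]
Step 5: x=[0.6250 5.5625 8.7813] v=[-5.2500 2.8750 -1.5625]
Max displacement = 2.5000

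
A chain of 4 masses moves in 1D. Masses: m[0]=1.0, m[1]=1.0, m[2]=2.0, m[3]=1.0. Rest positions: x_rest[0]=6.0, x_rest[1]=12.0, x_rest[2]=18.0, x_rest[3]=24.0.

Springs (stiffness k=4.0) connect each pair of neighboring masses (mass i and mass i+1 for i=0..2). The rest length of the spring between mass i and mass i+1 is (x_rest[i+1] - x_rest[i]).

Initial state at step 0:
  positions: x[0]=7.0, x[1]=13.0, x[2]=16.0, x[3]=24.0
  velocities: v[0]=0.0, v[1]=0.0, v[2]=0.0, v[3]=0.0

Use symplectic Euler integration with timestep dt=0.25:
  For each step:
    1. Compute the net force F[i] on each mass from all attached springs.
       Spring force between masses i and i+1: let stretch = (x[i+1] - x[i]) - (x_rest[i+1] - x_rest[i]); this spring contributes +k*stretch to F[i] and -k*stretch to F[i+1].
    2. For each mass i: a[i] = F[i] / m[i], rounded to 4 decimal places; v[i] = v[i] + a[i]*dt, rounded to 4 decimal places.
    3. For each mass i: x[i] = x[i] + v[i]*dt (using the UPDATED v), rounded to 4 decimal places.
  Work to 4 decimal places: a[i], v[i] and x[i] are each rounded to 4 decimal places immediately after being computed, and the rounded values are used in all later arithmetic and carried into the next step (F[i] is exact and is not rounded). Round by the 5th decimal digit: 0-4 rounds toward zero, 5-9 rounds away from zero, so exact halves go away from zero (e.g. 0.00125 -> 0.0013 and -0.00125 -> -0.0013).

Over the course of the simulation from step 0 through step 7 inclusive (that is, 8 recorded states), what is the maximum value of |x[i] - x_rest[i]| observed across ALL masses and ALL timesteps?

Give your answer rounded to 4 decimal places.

Answer: 2.3492

Derivation:
Step 0: x=[7.0000 13.0000 16.0000 24.0000] v=[0.0000 0.0000 0.0000 0.0000]
Step 1: x=[7.0000 12.2500 16.6250 23.5000] v=[0.0000 -3.0000 2.5000 -2.0000]
Step 2: x=[6.8125 11.2813 17.5625 22.7813] v=[-0.7500 -3.8750 3.7500 -2.8750]
Step 3: x=[6.2422 10.7657 18.3672 22.2579] v=[-2.2812 -2.0626 3.2188 -2.0938]
Step 4: x=[5.3028 11.0196 18.7081 22.2618] v=[-3.7577 1.0154 1.3634 0.0155]
Step 5: x=[4.2926 11.7664 18.5321 22.8773] v=[-4.0409 2.9871 -0.7040 2.4618]
Step 6: x=[3.6508 12.3362 18.0535 23.9065] v=[-2.5671 2.2790 -1.9143 4.1166]
Step 7: x=[3.6804 12.1639 17.5919 24.9724] v=[0.1183 -0.6891 -1.8465 4.2636]
Max displacement = 2.3492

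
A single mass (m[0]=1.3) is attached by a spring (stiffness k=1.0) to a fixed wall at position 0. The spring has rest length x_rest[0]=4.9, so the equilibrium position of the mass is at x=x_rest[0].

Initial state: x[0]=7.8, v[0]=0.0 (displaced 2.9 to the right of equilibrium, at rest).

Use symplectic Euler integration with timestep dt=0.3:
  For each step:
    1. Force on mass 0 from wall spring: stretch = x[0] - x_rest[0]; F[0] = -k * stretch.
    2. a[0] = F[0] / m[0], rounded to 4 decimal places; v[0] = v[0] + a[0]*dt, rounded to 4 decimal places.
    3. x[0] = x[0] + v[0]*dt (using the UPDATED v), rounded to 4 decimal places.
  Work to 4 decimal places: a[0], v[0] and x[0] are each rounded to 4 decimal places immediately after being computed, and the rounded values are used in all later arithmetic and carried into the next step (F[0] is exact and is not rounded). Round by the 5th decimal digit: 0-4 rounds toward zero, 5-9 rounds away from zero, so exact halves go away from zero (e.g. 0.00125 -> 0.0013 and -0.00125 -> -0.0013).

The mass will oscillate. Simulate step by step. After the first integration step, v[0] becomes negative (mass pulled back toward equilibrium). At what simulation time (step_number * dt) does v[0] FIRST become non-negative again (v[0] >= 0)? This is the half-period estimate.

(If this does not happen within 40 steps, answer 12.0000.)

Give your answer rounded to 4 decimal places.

Step 0: x=[7.8000] v=[0.0000]
Step 1: x=[7.5992] v=[-0.6692]
Step 2: x=[7.2116] v=[-1.2921]
Step 3: x=[6.6639] v=[-1.8256]
Step 4: x=[5.9941] v=[-2.2326]
Step 5: x=[5.2486] v=[-2.4851]
Step 6: x=[4.4789] v=[-2.5656]
Step 7: x=[3.7384] v=[-2.4684]
Step 8: x=[3.0783] v=[-2.2004]
Step 9: x=[2.5443] v=[-1.7800]
Step 10: x=[2.1734] v=[-1.2364]
Step 11: x=[1.9912] v=[-0.6072]
Step 12: x=[2.0104] v=[0.0641]
First v>=0 after going negative at step 12, time=3.6000

Answer: 3.6000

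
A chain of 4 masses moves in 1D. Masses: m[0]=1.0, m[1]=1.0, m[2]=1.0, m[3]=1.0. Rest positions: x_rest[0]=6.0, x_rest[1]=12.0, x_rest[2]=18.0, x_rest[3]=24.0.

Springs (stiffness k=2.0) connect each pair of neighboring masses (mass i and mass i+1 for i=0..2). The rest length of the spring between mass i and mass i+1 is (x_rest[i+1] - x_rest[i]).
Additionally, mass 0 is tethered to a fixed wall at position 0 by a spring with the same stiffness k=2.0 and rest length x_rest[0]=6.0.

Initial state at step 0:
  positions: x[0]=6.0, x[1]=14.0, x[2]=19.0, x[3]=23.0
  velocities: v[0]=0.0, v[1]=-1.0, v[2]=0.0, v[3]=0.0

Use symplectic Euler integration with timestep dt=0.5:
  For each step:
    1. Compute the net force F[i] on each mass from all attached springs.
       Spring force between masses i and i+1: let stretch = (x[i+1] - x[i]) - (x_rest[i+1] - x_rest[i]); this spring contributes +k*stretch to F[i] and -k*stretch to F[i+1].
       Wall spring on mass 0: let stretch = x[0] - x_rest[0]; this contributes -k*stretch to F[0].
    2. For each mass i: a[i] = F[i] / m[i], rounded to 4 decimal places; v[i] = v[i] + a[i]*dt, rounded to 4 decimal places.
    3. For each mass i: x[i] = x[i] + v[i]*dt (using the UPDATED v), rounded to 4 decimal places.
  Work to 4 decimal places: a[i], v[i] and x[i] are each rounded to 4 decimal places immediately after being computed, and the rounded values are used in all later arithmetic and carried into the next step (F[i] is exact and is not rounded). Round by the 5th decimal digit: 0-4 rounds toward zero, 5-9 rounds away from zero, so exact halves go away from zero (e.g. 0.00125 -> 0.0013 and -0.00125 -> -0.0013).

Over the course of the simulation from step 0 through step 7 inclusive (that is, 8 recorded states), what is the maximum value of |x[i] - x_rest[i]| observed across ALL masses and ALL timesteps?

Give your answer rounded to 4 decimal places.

Answer: 2.1250

Derivation:
Step 0: x=[6.0000 14.0000 19.0000 23.0000] v=[0.0000 -1.0000 0.0000 0.0000]
Step 1: x=[7.0000 12.0000 18.5000 24.0000] v=[2.0000 -4.0000 -1.0000 2.0000]
Step 2: x=[7.0000 10.7500 17.5000 25.2500] v=[0.0000 -2.5000 -2.0000 2.5000]
Step 3: x=[5.3750 11.0000 17.0000 25.6250] v=[-3.2500 0.5000 -1.0000 0.7500]
Step 4: x=[3.8750 11.4375 17.8125 24.6875] v=[-3.0000 0.8750 1.6250 -1.8750]
Step 5: x=[4.2188 11.2813 18.8750 23.3125] v=[0.6875 -0.3125 2.1250 -2.7500]
Step 6: x=[5.9844 11.3907 18.3594 22.7188] v=[3.5312 0.2187 -1.0312 -1.1875]
Step 7: x=[7.4610 12.2813 16.5392 22.9454] v=[2.9531 1.7811 -3.6405 0.4531]
Max displacement = 2.1250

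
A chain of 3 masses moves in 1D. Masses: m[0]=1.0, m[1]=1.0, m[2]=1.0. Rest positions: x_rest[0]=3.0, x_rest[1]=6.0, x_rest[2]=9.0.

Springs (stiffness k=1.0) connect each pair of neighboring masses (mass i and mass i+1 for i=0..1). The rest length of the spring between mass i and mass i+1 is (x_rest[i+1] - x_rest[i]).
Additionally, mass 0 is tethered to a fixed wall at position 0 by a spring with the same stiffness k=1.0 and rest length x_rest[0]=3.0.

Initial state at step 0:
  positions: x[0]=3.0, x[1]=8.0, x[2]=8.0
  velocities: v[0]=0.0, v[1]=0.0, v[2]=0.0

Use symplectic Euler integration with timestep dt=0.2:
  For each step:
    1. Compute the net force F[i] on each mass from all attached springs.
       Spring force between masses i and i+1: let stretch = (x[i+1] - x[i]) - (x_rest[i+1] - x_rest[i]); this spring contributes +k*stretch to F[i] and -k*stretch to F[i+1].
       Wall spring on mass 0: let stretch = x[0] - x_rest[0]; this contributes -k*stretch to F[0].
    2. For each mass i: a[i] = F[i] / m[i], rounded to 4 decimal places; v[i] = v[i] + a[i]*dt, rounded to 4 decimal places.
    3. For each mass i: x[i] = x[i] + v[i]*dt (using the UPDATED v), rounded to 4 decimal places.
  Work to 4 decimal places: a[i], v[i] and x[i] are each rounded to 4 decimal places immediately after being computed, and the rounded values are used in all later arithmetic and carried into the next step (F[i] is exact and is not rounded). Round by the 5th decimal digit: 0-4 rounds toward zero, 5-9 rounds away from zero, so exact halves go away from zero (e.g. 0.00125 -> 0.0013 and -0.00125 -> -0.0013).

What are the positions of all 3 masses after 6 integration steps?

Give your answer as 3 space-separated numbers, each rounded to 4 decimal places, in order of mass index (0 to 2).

Answer: 3.8369 5.2441 9.7399

Derivation:
Step 0: x=[3.0000 8.0000 8.0000] v=[0.0000 0.0000 0.0000]
Step 1: x=[3.0800 7.8000 8.1200] v=[0.4000 -1.0000 0.6000]
Step 2: x=[3.2256 7.4240 8.3472] v=[0.7280 -1.8800 1.1360]
Step 3: x=[3.4101 6.9170 8.6575] v=[0.9226 -2.5350 1.5514]
Step 4: x=[3.5985 6.3393 9.0182] v=[0.9420 -2.8883 1.8033]
Step 5: x=[3.7526 5.7592 9.3917] v=[0.7705 -2.9007 1.8675]
Step 6: x=[3.8369 5.2441 9.7399] v=[0.4213 -2.5755 1.7410]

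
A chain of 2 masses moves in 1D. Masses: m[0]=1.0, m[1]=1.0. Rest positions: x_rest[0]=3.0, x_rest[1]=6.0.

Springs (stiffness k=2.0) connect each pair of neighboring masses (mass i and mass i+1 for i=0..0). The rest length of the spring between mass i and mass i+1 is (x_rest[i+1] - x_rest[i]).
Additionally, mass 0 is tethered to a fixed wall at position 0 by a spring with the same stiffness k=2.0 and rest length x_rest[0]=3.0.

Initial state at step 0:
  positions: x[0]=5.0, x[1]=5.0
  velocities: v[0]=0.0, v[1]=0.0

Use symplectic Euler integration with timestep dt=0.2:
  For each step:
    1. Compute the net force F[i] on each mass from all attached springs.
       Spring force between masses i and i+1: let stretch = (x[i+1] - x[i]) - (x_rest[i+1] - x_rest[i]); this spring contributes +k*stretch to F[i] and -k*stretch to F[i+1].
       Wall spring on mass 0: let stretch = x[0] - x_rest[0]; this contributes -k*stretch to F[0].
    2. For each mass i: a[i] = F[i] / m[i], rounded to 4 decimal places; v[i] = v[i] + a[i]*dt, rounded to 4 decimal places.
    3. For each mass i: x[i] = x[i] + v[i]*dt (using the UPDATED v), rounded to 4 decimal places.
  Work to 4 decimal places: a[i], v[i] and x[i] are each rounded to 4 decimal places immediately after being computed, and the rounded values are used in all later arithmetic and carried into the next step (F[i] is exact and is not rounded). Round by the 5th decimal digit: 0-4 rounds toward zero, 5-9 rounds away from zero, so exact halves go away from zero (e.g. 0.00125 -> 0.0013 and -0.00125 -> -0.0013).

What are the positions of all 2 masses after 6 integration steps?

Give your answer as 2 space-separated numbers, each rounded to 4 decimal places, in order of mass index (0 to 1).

Step 0: x=[5.0000 5.0000] v=[0.0000 0.0000]
Step 1: x=[4.6000 5.2400] v=[-2.0000 1.2000]
Step 2: x=[3.8832 5.6688] v=[-3.5840 2.1440]
Step 3: x=[2.9986 6.1948] v=[-4.4230 2.6298]
Step 4: x=[2.1298 6.7051] v=[-4.3440 2.5513]
Step 5: x=[1.4566 7.0893] v=[-3.3658 1.9212]
Step 6: x=[1.1175 7.2629] v=[-1.6954 0.8681]

Answer: 1.1175 7.2629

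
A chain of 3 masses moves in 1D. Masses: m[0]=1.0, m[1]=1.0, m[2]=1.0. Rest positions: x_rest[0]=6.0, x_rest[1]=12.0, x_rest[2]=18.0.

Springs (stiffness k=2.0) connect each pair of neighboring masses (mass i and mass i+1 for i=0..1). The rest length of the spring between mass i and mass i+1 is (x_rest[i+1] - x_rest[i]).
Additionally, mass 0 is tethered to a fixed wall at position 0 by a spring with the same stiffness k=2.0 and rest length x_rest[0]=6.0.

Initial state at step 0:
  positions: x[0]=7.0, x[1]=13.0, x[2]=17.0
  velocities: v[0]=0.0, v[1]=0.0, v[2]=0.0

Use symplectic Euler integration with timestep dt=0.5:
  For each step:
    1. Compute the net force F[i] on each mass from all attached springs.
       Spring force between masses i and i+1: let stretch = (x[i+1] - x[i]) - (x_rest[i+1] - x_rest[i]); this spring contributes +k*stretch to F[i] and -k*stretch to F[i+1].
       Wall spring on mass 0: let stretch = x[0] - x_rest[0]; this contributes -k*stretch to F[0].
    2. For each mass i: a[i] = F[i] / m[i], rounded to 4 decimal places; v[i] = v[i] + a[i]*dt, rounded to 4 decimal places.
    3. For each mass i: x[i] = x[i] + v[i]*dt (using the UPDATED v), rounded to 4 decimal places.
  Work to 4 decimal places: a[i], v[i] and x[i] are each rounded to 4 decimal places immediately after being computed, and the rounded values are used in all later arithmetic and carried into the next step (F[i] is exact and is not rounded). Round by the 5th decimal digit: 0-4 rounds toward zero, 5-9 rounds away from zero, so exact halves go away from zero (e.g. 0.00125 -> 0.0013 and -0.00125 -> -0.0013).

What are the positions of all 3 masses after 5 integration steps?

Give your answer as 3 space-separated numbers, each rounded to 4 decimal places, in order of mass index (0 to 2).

Step 0: x=[7.0000 13.0000 17.0000] v=[0.0000 0.0000 0.0000]
Step 1: x=[6.5000 12.0000 18.0000] v=[-1.0000 -2.0000 2.0000]
Step 2: x=[5.5000 11.2500 19.0000] v=[-2.0000 -1.5000 2.0000]
Step 3: x=[4.6250 11.5000 19.1250] v=[-1.7500 0.5000 0.2500]
Step 4: x=[4.8750 12.1250 18.4375] v=[0.5000 1.2500 -1.3750]
Step 5: x=[6.3125 12.2813 17.5938] v=[2.8750 0.3125 -1.6875]

Answer: 6.3125 12.2813 17.5938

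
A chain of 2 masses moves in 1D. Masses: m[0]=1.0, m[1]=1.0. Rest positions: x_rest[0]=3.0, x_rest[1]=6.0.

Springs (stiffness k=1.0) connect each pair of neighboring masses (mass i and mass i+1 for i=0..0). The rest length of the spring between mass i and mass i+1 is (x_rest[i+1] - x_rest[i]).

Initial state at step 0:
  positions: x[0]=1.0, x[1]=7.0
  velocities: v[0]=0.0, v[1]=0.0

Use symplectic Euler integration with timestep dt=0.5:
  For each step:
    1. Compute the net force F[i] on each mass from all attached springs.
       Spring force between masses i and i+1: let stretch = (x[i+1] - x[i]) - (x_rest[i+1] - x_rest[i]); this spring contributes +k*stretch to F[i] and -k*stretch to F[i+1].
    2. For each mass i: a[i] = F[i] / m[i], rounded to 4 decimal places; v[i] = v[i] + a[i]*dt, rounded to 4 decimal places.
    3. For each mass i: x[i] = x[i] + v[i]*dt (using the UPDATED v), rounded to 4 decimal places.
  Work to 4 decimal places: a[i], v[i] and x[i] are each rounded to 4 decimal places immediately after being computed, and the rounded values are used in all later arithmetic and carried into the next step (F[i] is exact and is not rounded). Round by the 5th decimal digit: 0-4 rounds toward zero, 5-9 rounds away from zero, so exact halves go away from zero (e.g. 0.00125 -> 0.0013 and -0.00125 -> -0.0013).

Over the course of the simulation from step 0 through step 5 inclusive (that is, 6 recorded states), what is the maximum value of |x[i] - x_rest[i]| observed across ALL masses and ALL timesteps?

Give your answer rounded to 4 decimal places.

Answer: 2.0937

Derivation:
Step 0: x=[1.0000 7.0000] v=[0.0000 0.0000]
Step 1: x=[1.7500 6.2500] v=[1.5000 -1.5000]
Step 2: x=[2.8750 5.1250] v=[2.2500 -2.2500]
Step 3: x=[3.8125 4.1875] v=[1.8750 -1.8750]
Step 4: x=[4.0938 3.9063] v=[0.5625 -0.5625]
Step 5: x=[3.5782 4.4220] v=[-1.0313 1.0313]
Max displacement = 2.0937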